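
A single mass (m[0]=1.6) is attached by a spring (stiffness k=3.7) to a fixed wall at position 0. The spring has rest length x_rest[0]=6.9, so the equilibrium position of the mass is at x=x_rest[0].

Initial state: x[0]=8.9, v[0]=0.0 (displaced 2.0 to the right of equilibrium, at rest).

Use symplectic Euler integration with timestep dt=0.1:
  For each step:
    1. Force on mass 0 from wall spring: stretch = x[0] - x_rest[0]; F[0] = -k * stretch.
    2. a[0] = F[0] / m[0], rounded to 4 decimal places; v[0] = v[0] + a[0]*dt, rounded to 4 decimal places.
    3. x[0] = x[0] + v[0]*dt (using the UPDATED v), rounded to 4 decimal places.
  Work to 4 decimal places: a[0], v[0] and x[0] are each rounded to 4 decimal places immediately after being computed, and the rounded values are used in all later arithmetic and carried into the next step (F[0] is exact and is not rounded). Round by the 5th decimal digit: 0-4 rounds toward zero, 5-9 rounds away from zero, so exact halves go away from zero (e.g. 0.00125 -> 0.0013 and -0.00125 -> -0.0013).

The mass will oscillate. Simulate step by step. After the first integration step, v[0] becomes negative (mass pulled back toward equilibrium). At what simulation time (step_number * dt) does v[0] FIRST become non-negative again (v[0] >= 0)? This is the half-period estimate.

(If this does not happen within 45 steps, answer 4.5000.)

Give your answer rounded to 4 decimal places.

Step 0: x=[8.9000] v=[0.0000]
Step 1: x=[8.8538] v=[-0.4625]
Step 2: x=[8.7624] v=[-0.9143]
Step 3: x=[8.6279] v=[-1.3450]
Step 4: x=[8.4534] v=[-1.7446]
Step 5: x=[8.2430] v=[-2.1038]
Step 6: x=[8.0016] v=[-2.4144]
Step 7: x=[7.7347] v=[-2.6692]
Step 8: x=[7.4485] v=[-2.8622]
Step 9: x=[7.1496] v=[-2.9890]
Step 10: x=[6.8449] v=[-3.0467]
Step 11: x=[6.5415] v=[-3.0340]
Step 12: x=[6.2464] v=[-2.9511]
Step 13: x=[5.9664] v=[-2.8000]
Step 14: x=[5.7080] v=[-2.5841]
Step 15: x=[5.4772] v=[-2.3085]
Step 16: x=[5.2793] v=[-1.9795]
Step 17: x=[5.1188] v=[-1.6047]
Step 18: x=[4.9995] v=[-1.1928]
Step 19: x=[4.9242] v=[-0.7533]
Step 20: x=[4.8946] v=[-0.2964]
Step 21: x=[4.9113] v=[0.1674]
First v>=0 after going negative at step 21, time=2.1000

Answer: 2.1000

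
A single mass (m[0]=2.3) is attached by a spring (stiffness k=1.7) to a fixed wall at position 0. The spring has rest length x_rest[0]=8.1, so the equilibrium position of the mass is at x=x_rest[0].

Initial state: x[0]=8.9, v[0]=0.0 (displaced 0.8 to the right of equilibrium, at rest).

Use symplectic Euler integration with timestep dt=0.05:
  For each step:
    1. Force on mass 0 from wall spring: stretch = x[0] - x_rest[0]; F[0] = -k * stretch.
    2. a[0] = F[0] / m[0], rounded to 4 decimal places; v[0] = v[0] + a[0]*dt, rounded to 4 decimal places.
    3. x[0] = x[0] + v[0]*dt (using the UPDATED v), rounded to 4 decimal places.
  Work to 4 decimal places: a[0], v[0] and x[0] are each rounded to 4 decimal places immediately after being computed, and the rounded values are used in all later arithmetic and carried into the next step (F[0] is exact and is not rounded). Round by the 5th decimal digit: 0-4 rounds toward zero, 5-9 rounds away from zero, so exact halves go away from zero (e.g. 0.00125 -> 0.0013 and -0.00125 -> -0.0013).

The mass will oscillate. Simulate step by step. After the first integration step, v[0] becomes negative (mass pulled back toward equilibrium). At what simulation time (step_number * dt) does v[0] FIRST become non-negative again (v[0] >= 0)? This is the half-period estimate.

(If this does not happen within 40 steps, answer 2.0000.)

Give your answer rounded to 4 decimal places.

Answer: 2.0000

Derivation:
Step 0: x=[8.9000] v=[0.0000]
Step 1: x=[8.8985] v=[-0.0296]
Step 2: x=[8.8955] v=[-0.0591]
Step 3: x=[8.8911] v=[-0.0885]
Step 4: x=[8.8852] v=[-0.1177]
Step 5: x=[8.8779] v=[-0.1467]
Step 6: x=[8.8691] v=[-0.1755]
Step 7: x=[8.8589] v=[-0.2039]
Step 8: x=[8.8473] v=[-0.2319]
Step 9: x=[8.8343] v=[-0.2595]
Step 10: x=[8.8200] v=[-0.2866]
Step 11: x=[8.8043] v=[-0.3132]
Step 12: x=[8.7873] v=[-0.3392]
Step 13: x=[8.7691] v=[-0.3646]
Step 14: x=[8.7496] v=[-0.3893]
Step 15: x=[8.7289] v=[-0.4133]
Step 16: x=[8.7071] v=[-0.4365]
Step 17: x=[8.6842] v=[-0.4589]
Step 18: x=[8.6602] v=[-0.4805]
Step 19: x=[8.6351] v=[-0.5012]
Step 20: x=[8.6091] v=[-0.5210]
Step 21: x=[8.5821] v=[-0.5398]
Step 22: x=[8.5542] v=[-0.5576]
Step 23: x=[8.5255] v=[-0.5744]
Step 24: x=[8.4960] v=[-0.5901]
Step 25: x=[8.4658] v=[-0.6047]
Step 26: x=[8.4349] v=[-0.6182]
Step 27: x=[8.4034] v=[-0.6306]
Step 28: x=[8.3713] v=[-0.6418]
Step 29: x=[8.3387] v=[-0.6518]
Step 30: x=[8.3057] v=[-0.6606]
Step 31: x=[8.2723] v=[-0.6682]
Step 32: x=[8.2386] v=[-0.6746]
Step 33: x=[8.2046] v=[-0.6797]
Step 34: x=[8.1704] v=[-0.6836]
Step 35: x=[8.1361] v=[-0.6862]
Step 36: x=[8.1017] v=[-0.6875]
Step 37: x=[8.0673] v=[-0.6876]
Step 38: x=[8.0330] v=[-0.6864]
Step 39: x=[7.9988] v=[-0.6839]
Step 40: x=[7.9648] v=[-0.6802]
v[0] did not become non-negative within 40 steps; using fallback time=2.0000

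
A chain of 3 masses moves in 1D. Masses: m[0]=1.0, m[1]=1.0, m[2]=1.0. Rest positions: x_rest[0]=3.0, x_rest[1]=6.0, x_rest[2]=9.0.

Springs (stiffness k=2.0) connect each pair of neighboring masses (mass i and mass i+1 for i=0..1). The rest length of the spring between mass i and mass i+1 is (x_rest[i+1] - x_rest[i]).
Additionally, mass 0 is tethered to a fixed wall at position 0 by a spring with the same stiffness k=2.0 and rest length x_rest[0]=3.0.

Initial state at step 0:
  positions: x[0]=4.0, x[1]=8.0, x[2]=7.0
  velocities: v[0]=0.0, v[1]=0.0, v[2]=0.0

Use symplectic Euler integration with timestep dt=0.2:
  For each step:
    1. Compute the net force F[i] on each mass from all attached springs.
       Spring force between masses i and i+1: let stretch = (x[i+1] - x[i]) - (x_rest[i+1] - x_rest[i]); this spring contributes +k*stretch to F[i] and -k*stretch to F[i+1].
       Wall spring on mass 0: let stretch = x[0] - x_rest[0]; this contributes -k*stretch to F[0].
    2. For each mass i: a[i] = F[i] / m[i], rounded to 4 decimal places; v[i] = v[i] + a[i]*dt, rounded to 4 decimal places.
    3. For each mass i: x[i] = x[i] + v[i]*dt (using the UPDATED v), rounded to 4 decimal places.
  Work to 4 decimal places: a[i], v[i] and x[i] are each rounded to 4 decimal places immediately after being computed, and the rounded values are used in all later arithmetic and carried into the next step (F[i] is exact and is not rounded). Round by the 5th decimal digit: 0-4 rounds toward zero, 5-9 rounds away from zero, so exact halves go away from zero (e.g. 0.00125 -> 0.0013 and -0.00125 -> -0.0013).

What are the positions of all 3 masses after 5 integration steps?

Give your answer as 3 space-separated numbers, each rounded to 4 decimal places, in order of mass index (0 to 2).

Step 0: x=[4.0000 8.0000 7.0000] v=[0.0000 0.0000 0.0000]
Step 1: x=[4.0000 7.6000 7.3200] v=[0.0000 -2.0000 1.6000]
Step 2: x=[3.9680 6.8896 7.9024] v=[-0.1600 -3.5520 2.9120]
Step 3: x=[3.8523 6.0265 8.6438] v=[-0.5786 -4.3155 3.7069]
Step 4: x=[3.6023 5.1988 9.4158] v=[-1.2498 -4.1383 3.8600]
Step 5: x=[3.1919 4.5808 10.0904] v=[-2.0521 -3.0901 3.3732]

Answer: 3.1919 4.5808 10.0904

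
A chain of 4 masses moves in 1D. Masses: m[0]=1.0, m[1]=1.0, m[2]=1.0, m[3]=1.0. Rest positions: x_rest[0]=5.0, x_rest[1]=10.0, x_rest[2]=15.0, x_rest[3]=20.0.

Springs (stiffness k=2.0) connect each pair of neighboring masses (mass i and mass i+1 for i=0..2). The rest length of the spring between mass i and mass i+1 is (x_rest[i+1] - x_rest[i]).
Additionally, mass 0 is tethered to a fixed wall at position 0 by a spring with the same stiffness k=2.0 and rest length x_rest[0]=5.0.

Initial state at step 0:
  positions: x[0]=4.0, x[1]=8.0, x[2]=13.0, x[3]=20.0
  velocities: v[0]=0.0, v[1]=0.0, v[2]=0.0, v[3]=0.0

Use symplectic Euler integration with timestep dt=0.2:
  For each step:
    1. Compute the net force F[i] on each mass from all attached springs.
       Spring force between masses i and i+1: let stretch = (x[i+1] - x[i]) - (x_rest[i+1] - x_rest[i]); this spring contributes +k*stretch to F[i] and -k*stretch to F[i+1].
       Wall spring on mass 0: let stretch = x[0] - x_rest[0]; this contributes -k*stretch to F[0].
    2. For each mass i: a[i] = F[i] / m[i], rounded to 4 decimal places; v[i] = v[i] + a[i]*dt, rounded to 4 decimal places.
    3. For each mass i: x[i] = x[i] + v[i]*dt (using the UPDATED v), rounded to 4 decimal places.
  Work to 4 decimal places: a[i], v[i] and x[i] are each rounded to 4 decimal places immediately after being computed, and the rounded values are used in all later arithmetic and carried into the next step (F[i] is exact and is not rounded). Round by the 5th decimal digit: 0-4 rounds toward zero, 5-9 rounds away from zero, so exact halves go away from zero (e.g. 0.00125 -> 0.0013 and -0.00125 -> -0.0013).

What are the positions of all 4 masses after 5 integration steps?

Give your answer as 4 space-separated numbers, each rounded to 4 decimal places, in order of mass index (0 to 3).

Step 0: x=[4.0000 8.0000 13.0000 20.0000] v=[0.0000 0.0000 0.0000 0.0000]
Step 1: x=[4.0000 8.0800 13.1600 19.8400] v=[0.0000 0.4000 0.8000 -0.8000]
Step 2: x=[4.0064 8.2400 13.4480 19.5456] v=[0.0320 0.8000 1.4400 -1.4720]
Step 3: x=[4.0310 8.4780 13.8072 19.1634] v=[0.1229 1.1898 1.7958 -1.9110]
Step 4: x=[4.0889 8.7865 14.1685 18.7527] v=[0.2893 1.5427 1.8066 -2.0535]
Step 5: x=[4.1955 9.1498 14.4660 18.3753] v=[0.5328 1.8165 1.4875 -1.8872]

Answer: 4.1955 9.1498 14.4660 18.3753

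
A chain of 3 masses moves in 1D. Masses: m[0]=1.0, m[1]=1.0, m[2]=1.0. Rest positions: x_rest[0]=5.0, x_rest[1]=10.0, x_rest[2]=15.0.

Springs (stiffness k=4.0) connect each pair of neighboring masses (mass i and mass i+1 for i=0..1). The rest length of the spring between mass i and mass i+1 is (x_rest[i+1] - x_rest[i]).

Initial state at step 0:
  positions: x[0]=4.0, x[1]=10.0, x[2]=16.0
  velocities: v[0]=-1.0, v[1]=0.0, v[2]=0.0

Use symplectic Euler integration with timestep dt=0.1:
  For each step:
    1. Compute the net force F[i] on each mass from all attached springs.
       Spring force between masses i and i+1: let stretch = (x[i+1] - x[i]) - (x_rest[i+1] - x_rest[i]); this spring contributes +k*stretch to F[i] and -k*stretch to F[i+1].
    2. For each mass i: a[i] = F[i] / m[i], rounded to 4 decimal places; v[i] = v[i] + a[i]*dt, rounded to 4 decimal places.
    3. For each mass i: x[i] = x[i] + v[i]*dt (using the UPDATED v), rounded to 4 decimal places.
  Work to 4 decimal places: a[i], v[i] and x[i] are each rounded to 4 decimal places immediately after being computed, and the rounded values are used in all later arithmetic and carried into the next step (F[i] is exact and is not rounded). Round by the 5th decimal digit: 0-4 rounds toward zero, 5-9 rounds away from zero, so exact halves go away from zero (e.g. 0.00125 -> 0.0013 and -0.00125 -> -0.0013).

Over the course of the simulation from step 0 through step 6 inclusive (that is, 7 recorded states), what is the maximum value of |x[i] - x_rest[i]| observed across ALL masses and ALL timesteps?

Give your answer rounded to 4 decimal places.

Answer: 1.0776

Derivation:
Step 0: x=[4.0000 10.0000 16.0000] v=[-1.0000 0.0000 0.0000]
Step 1: x=[3.9400 10.0000 15.9600] v=[-0.6000 0.0000 -0.4000]
Step 2: x=[3.9224 9.9960 15.8816] v=[-0.1760 -0.0400 -0.7840]
Step 3: x=[3.9477 9.9845 15.7678] v=[0.2534 -0.1152 -1.1382]
Step 4: x=[4.0145 9.9628 15.6227] v=[0.6681 -0.2166 -1.4515]
Step 5: x=[4.1192 9.9296 15.4512] v=[1.0474 -0.3320 -1.7155]
Step 6: x=[4.2564 9.8849 15.2588] v=[1.3716 -0.4475 -1.9241]
Max displacement = 1.0776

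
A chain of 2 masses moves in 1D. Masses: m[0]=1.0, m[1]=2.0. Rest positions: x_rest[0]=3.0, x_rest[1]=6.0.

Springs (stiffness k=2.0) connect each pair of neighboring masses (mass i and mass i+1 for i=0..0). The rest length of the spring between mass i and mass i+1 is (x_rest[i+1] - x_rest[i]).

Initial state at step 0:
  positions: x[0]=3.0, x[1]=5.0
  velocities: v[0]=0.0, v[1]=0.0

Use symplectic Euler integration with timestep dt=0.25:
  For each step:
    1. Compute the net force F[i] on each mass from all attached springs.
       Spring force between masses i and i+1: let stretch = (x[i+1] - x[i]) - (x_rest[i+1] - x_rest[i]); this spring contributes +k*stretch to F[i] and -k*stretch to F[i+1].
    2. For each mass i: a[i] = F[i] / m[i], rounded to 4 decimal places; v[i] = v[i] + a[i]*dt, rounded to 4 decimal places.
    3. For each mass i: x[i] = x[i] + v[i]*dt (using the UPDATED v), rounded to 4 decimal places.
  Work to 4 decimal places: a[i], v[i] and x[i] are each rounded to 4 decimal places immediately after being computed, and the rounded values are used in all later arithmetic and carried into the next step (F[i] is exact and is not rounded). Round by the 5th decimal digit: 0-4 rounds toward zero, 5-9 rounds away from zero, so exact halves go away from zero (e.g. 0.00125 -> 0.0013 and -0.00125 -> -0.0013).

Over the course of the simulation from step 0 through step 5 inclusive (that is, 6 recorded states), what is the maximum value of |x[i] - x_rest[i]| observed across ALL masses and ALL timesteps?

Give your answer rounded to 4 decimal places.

Step 0: x=[3.0000 5.0000] v=[0.0000 0.0000]
Step 1: x=[2.8750 5.0625] v=[-0.5000 0.2500]
Step 2: x=[2.6484 5.1758] v=[-0.9063 0.4531]
Step 3: x=[2.3628 5.3186] v=[-1.1426 0.5713]
Step 4: x=[2.0716 5.4642] v=[-1.1647 0.5824]
Step 5: x=[1.8295 5.5853] v=[-0.9684 0.4843]
Max displacement = 1.1705

Answer: 1.1705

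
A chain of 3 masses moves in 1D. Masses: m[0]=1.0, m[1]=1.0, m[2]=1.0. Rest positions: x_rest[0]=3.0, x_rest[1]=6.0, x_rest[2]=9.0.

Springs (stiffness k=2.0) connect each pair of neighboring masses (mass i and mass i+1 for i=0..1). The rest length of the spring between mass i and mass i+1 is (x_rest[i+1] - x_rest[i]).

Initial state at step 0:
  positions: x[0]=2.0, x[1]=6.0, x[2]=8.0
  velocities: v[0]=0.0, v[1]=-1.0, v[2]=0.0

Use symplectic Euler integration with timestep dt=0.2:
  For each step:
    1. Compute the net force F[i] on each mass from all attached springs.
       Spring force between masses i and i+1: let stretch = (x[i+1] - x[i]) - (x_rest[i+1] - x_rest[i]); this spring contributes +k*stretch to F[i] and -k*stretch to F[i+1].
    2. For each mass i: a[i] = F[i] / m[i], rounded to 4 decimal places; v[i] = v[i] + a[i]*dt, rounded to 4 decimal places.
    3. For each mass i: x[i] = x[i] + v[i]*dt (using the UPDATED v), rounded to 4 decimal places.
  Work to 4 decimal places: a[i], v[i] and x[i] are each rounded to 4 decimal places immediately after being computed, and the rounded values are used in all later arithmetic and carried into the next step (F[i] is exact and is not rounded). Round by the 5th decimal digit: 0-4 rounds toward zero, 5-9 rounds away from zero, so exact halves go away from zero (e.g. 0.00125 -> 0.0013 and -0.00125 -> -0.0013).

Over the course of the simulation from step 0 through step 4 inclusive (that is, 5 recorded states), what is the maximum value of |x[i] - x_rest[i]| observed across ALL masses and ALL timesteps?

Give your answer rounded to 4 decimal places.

Step 0: x=[2.0000 6.0000 8.0000] v=[0.0000 -1.0000 0.0000]
Step 1: x=[2.0800 5.6400 8.0800] v=[0.4000 -1.8000 0.4000]
Step 2: x=[2.2048 5.1904 8.2048] v=[0.6240 -2.2480 0.6240]
Step 3: x=[2.3284 4.7431 8.3284] v=[0.6182 -2.2365 0.6182]
Step 4: x=[2.4052 4.3894 8.4052] v=[0.3841 -1.7683 0.3841]
Max displacement = 1.6106

Answer: 1.6106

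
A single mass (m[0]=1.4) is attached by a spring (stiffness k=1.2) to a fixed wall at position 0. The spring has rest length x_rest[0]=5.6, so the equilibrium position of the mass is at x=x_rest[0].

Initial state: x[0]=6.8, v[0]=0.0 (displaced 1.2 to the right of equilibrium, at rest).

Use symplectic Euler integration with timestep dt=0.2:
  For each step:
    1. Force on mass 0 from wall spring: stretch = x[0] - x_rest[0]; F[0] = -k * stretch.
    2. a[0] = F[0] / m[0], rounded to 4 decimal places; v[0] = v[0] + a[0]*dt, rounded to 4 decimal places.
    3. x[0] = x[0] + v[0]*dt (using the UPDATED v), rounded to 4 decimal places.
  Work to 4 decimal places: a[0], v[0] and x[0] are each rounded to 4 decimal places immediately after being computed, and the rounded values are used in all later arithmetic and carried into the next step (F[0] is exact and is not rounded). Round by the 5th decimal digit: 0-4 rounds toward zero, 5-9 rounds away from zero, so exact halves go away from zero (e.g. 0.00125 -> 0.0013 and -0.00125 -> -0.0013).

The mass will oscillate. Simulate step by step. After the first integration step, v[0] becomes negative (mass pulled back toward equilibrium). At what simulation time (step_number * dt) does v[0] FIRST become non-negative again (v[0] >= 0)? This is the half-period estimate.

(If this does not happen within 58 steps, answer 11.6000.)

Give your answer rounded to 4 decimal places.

Answer: 3.4000

Derivation:
Step 0: x=[6.8000] v=[0.0000]
Step 1: x=[6.7589] v=[-0.2057]
Step 2: x=[6.6780] v=[-0.4044]
Step 3: x=[6.5602] v=[-0.5892]
Step 4: x=[6.4094] v=[-0.7538]
Step 5: x=[6.2309] v=[-0.8926]
Step 6: x=[6.0307] v=[-1.0008]
Step 7: x=[5.8158] v=[-1.0746]
Step 8: x=[5.5935] v=[-1.1116]
Step 9: x=[5.3714] v=[-1.1105]
Step 10: x=[5.1571] v=[-1.0713]
Step 11: x=[4.9580] v=[-0.9954]
Step 12: x=[4.7809] v=[-0.8853]
Step 13: x=[4.6319] v=[-0.7449]
Step 14: x=[4.5161] v=[-0.5789]
Step 15: x=[4.4375] v=[-0.3931]
Step 16: x=[4.3987] v=[-0.1938]
Step 17: x=[4.4011] v=[0.0121]
First v>=0 after going negative at step 17, time=3.4000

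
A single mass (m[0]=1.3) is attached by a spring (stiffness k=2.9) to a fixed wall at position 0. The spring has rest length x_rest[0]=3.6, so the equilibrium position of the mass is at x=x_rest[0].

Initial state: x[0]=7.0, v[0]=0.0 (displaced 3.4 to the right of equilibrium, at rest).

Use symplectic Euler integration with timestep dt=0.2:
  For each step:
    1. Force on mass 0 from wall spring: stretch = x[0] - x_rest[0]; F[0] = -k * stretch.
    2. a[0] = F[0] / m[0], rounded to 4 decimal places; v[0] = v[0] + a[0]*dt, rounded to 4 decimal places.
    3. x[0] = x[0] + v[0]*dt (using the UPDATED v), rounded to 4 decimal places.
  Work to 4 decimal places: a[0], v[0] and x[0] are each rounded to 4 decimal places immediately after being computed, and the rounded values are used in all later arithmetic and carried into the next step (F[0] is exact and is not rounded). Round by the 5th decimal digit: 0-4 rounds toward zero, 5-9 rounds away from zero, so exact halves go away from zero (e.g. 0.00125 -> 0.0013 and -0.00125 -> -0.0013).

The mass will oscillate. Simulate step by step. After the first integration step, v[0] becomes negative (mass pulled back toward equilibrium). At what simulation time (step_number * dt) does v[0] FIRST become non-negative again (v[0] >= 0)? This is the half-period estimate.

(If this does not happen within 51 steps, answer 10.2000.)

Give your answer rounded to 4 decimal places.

Step 0: x=[7.0000] v=[0.0000]
Step 1: x=[6.6966] v=[-1.5169]
Step 2: x=[6.1169] v=[-2.8985]
Step 3: x=[5.3126] v=[-4.0214]
Step 4: x=[4.3555] v=[-4.7855]
Step 5: x=[3.3310] v=[-5.1226]
Step 6: x=[2.3305] v=[-5.0026]
Step 7: x=[1.4433] v=[-4.4362]
Step 8: x=[0.7485] v=[-3.4740]
Step 9: x=[0.3081] v=[-2.2018]
Step 10: x=[0.1615] v=[-0.7331]
Step 11: x=[0.3217] v=[0.8010]
First v>=0 after going negative at step 11, time=2.2000

Answer: 2.2000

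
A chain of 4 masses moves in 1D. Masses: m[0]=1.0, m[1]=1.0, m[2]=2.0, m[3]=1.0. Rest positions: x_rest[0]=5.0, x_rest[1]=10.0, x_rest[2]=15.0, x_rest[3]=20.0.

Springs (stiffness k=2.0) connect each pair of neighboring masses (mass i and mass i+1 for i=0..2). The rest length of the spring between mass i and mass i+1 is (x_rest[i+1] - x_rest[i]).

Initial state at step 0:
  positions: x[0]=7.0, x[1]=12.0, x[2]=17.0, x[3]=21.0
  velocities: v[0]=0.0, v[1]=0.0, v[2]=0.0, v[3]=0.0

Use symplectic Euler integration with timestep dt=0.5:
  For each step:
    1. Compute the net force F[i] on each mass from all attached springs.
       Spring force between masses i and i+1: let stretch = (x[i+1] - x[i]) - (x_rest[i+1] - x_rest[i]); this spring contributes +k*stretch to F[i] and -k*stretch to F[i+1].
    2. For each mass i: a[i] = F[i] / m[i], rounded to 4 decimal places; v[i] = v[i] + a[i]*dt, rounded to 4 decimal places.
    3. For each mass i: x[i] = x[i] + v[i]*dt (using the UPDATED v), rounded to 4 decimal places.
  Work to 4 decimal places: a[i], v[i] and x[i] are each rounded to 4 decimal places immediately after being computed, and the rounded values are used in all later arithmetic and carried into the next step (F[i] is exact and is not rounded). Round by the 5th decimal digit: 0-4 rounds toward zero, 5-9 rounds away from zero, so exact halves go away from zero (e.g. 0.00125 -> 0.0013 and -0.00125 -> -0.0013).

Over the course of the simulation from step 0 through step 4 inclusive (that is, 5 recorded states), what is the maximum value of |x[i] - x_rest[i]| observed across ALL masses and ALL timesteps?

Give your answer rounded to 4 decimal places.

Step 0: x=[7.0000 12.0000 17.0000 21.0000] v=[0.0000 0.0000 0.0000 0.0000]
Step 1: x=[7.0000 12.0000 16.7500 21.5000] v=[0.0000 0.0000 -0.5000 1.0000]
Step 2: x=[7.0000 11.8750 16.5000 22.1250] v=[0.0000 -0.2500 -0.5000 1.2500]
Step 3: x=[6.9375 11.6250 16.5000 22.4375] v=[-0.1250 -0.5000 0.0000 0.6250]
Step 4: x=[6.7188 11.4688 16.7657 22.2813] v=[-0.4375 -0.3125 0.5313 -0.3125]
Max displacement = 2.4375

Answer: 2.4375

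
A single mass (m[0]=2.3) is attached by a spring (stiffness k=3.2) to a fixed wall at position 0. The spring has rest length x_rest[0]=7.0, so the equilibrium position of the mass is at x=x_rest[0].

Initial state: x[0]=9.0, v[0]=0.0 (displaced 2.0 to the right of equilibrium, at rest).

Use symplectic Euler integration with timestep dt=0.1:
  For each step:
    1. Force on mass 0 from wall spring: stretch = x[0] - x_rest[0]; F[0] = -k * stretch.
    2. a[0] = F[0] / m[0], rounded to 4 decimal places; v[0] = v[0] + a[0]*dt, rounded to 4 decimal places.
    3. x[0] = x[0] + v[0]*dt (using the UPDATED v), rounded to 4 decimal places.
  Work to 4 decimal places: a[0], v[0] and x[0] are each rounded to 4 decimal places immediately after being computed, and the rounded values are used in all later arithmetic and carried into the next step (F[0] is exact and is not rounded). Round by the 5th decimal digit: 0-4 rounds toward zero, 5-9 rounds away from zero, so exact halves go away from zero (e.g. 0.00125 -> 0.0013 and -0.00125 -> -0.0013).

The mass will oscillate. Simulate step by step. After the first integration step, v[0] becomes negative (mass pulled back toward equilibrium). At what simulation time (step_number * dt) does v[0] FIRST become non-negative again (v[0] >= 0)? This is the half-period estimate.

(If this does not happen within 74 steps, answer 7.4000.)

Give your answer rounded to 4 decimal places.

Step 0: x=[9.0000] v=[0.0000]
Step 1: x=[8.9722] v=[-0.2783]
Step 2: x=[8.9169] v=[-0.5527]
Step 3: x=[8.8350] v=[-0.8194]
Step 4: x=[8.7275] v=[-1.0747]
Step 5: x=[8.5960] v=[-1.3151]
Step 6: x=[8.4423] v=[-1.5372]
Step 7: x=[8.2685] v=[-1.7379]
Step 8: x=[8.0771] v=[-1.9144]
Step 9: x=[7.8707] v=[-2.0643]
Step 10: x=[7.6522] v=[-2.1854]
Step 11: x=[7.4246] v=[-2.2761]
Step 12: x=[7.1911] v=[-2.3352]
Step 13: x=[6.9549] v=[-2.3618]
Step 14: x=[6.7194] v=[-2.3555]
Step 15: x=[6.4878] v=[-2.3165]
Step 16: x=[6.2633] v=[-2.2452]
Step 17: x=[6.0490] v=[-2.1427]
Step 18: x=[5.8480] v=[-2.0104]
Step 19: x=[5.6630] v=[-1.8501]
Step 20: x=[5.4966] v=[-1.6641]
Step 21: x=[5.3511] v=[-1.4549]
Step 22: x=[5.2286] v=[-1.2255]
Step 23: x=[5.1307] v=[-0.9790]
Step 24: x=[5.0588] v=[-0.7189]
Step 25: x=[5.0139] v=[-0.4488]
Step 26: x=[4.9967] v=[-0.1725]
Step 27: x=[5.0073] v=[0.1062]
First v>=0 after going negative at step 27, time=2.7000

Answer: 2.7000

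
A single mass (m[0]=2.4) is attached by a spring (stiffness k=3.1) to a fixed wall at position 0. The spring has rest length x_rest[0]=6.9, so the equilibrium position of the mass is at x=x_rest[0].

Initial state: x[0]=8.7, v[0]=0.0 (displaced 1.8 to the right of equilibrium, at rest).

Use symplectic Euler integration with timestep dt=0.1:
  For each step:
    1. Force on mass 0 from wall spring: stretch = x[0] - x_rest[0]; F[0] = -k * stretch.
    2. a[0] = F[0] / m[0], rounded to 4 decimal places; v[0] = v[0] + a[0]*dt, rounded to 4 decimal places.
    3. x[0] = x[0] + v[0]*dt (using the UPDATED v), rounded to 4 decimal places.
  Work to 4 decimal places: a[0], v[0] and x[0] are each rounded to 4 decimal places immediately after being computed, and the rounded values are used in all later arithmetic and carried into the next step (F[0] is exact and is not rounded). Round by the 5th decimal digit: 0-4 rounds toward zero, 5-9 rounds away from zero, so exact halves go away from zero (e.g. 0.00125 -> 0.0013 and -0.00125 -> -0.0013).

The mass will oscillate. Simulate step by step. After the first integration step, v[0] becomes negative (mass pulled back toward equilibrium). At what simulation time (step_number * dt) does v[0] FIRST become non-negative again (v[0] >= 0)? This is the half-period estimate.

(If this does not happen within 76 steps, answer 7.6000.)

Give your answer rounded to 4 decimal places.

Step 0: x=[8.7000] v=[0.0000]
Step 1: x=[8.6768] v=[-0.2325]
Step 2: x=[8.6306] v=[-0.4620]
Step 3: x=[8.5621] v=[-0.6855]
Step 4: x=[8.4721] v=[-0.9002]
Step 5: x=[8.3618] v=[-1.1033]
Step 6: x=[8.2326] v=[-1.2921]
Step 7: x=[8.0862] v=[-1.4642]
Step 8: x=[7.9245] v=[-1.6174]
Step 9: x=[7.7495] v=[-1.7497]
Step 10: x=[7.5636] v=[-1.8594]
Step 11: x=[7.3691] v=[-1.9451]
Step 12: x=[7.1685] v=[-2.0057]
Step 13: x=[6.9645] v=[-2.0404]
Step 14: x=[6.7596] v=[-2.0487]
Step 15: x=[6.5565] v=[-2.0306]
Step 16: x=[6.3579] v=[-1.9862]
Step 17: x=[6.1663] v=[-1.9162]
Step 18: x=[5.9842] v=[-1.8214]
Step 19: x=[5.8139] v=[-1.7031]
Step 20: x=[5.6576] v=[-1.5628]
Step 21: x=[5.5174] v=[-1.4023]
Step 22: x=[5.3950] v=[-1.2237]
Step 23: x=[5.2921] v=[-1.0293]
Step 24: x=[5.2099] v=[-0.8216]
Step 25: x=[5.1496] v=[-0.6033]
Step 26: x=[5.1119] v=[-0.3772]
Step 27: x=[5.0973] v=[-0.1462]
Step 28: x=[5.1060] v=[0.0867]
First v>=0 after going negative at step 28, time=2.8000

Answer: 2.8000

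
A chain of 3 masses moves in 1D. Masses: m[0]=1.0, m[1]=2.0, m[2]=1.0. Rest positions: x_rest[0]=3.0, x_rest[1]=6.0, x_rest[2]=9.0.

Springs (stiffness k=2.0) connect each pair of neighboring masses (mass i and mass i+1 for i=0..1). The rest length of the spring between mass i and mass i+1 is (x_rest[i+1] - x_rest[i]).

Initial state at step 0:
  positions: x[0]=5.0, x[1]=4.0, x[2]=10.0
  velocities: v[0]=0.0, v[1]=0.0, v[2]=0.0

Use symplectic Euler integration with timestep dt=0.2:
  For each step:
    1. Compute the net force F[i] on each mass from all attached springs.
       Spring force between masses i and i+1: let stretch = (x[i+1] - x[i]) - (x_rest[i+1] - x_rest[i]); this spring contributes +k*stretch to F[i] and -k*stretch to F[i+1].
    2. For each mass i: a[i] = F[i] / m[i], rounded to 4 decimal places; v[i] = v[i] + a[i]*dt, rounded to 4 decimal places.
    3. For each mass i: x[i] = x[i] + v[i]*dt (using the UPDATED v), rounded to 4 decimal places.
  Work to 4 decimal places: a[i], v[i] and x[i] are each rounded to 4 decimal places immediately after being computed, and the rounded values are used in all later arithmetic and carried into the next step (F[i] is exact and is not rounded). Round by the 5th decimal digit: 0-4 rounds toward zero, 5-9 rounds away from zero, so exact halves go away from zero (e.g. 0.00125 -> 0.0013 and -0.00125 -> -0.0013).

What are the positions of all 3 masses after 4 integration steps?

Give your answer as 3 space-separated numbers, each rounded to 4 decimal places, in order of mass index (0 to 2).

Step 0: x=[5.0000 4.0000 10.0000] v=[0.0000 0.0000 0.0000]
Step 1: x=[4.6800 4.2800 9.7600] v=[-1.6000 1.4000 -1.2000]
Step 2: x=[4.0880 4.7952 9.3216] v=[-2.9600 2.5760 -2.1920]
Step 3: x=[3.3126 5.4632 8.7611] v=[-3.8771 3.3398 -2.8026]
Step 4: x=[2.4692 6.1771 8.1767] v=[-4.2169 3.5693 -2.9218]

Answer: 2.4692 6.1771 8.1767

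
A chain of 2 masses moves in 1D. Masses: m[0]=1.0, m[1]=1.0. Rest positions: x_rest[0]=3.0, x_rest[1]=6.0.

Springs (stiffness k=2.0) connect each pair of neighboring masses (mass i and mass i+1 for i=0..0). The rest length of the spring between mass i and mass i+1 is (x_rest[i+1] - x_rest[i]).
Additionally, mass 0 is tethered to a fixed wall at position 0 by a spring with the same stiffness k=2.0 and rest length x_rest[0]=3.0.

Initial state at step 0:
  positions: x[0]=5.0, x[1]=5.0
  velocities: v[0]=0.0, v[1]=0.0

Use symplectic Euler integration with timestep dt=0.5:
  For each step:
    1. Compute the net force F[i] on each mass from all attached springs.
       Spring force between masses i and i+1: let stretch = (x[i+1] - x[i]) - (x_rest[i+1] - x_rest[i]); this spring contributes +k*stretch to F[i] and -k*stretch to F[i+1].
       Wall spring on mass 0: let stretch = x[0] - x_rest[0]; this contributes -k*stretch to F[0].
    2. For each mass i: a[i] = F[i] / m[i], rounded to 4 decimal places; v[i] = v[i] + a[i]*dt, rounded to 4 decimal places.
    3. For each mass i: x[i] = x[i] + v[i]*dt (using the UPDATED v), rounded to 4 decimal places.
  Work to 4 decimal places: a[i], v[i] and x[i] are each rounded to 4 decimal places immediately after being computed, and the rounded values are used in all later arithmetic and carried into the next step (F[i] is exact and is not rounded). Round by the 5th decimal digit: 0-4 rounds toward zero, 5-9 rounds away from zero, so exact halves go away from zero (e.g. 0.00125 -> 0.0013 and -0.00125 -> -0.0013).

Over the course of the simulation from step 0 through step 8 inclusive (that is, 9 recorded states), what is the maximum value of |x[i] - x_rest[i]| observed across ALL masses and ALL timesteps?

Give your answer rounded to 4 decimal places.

Step 0: x=[5.0000 5.0000] v=[0.0000 0.0000]
Step 1: x=[2.5000 6.5000] v=[-5.0000 3.0000]
Step 2: x=[0.7500 7.5000] v=[-3.5000 2.0000]
Step 3: x=[2.0000 6.6250] v=[2.5000 -1.7500]
Step 4: x=[4.5625 4.9375] v=[5.1250 -3.3750]
Step 5: x=[5.0313 4.5625] v=[0.9375 -0.7500]
Step 6: x=[2.7500 5.9219] v=[-4.5626 2.7188]
Step 7: x=[0.6797 7.1954] v=[-4.1407 2.5469]
Step 8: x=[1.5274 6.7110] v=[1.6953 -0.9688]
Max displacement = 2.3203

Answer: 2.3203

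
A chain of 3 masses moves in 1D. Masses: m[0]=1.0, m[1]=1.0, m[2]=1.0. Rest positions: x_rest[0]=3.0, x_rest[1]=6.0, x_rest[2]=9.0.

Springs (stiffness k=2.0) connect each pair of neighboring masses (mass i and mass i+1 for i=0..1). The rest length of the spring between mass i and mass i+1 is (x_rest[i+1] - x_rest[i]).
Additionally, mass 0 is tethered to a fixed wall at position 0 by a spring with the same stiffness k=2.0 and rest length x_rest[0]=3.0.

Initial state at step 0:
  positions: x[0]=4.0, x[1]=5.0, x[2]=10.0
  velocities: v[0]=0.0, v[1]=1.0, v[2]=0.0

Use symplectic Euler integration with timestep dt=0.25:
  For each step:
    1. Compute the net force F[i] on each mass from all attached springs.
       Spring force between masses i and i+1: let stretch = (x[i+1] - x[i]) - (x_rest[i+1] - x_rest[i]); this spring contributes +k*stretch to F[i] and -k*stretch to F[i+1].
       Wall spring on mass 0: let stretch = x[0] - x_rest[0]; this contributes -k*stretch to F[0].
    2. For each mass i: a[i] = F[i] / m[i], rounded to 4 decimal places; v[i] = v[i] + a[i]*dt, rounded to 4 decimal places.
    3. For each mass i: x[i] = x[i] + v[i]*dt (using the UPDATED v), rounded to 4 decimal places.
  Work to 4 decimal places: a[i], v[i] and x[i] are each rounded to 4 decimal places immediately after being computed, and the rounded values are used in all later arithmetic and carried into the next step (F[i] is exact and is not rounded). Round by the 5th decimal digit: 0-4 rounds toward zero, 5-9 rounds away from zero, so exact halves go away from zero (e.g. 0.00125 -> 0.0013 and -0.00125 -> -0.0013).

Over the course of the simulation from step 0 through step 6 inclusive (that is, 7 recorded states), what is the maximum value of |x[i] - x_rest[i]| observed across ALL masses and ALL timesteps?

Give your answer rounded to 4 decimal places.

Step 0: x=[4.0000 5.0000 10.0000] v=[0.0000 1.0000 0.0000]
Step 1: x=[3.6250 5.7500 9.7500] v=[-1.5000 3.0000 -1.0000]
Step 2: x=[3.0625 6.7344 9.3750] v=[-2.2500 3.9375 -1.5000]
Step 3: x=[2.5762 7.5899 9.0449] v=[-1.9453 3.4219 -1.3203]
Step 4: x=[2.3946 8.0006 8.9080] v=[-0.7266 1.6426 -0.5478]
Step 5: x=[2.6144 7.8239 9.0326] v=[0.8791 -0.7067 0.4985]
Step 6: x=[3.1586 7.1471 9.3812] v=[2.1767 -2.7071 1.3942]
Max displacement = 2.0006

Answer: 2.0006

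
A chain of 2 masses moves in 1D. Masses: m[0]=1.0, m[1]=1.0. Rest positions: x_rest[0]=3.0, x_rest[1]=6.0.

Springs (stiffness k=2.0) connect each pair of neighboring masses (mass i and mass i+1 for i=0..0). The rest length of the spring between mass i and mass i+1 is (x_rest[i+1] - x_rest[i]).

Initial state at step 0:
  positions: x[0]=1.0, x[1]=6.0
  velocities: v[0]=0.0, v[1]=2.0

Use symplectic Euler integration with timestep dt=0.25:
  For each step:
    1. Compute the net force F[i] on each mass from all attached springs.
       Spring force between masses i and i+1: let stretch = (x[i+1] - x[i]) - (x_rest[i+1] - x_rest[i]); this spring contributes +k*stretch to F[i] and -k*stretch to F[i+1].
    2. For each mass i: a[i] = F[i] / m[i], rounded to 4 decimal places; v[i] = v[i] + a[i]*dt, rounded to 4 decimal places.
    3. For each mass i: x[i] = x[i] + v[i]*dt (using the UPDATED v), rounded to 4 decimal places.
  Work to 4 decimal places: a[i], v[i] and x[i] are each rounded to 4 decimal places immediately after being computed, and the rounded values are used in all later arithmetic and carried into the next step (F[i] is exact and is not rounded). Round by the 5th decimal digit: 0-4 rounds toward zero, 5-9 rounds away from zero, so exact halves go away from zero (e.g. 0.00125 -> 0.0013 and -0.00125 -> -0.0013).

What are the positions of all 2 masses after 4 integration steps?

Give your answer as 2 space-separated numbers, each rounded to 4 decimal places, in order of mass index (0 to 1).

Step 0: x=[1.0000 6.0000] v=[0.0000 2.0000]
Step 1: x=[1.2500 6.2500] v=[1.0000 1.0000]
Step 2: x=[1.7500 6.2500] v=[2.0000 0.0000]
Step 3: x=[2.4375 6.0625] v=[2.7500 -0.7500]
Step 4: x=[3.2031 5.7969] v=[3.0625 -1.0625]

Answer: 3.2031 5.7969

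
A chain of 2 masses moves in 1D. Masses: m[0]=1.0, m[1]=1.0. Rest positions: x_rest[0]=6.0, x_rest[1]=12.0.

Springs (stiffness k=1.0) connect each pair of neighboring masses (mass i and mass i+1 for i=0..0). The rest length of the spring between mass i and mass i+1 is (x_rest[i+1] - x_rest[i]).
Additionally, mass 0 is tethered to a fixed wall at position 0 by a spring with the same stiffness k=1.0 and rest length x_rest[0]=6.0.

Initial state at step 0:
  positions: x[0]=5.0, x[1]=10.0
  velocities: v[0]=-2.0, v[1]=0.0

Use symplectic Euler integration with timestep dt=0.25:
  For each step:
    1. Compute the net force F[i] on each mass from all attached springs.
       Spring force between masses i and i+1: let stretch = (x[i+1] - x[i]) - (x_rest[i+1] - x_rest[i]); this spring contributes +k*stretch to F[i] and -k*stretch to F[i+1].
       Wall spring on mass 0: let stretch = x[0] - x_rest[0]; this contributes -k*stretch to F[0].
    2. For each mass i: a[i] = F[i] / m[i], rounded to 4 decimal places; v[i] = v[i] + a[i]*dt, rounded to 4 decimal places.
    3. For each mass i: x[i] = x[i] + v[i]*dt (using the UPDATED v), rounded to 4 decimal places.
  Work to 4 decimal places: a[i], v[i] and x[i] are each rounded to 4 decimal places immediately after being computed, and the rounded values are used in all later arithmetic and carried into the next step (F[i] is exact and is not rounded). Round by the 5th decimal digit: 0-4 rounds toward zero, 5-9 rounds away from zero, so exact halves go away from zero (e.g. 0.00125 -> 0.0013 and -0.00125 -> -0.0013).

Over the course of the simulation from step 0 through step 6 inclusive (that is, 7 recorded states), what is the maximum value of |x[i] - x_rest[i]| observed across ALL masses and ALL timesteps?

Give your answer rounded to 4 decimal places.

Step 0: x=[5.0000 10.0000] v=[-2.0000 0.0000]
Step 1: x=[4.5000 10.0625] v=[-2.0000 0.2500]
Step 2: x=[4.0664 10.1524] v=[-1.7344 0.3594]
Step 3: x=[3.7590 10.2369] v=[-1.2295 0.3379]
Step 4: x=[3.6216 10.2915] v=[-0.5498 0.2184]
Step 5: x=[3.6747 10.3042] v=[0.2123 0.0509]
Step 6: x=[3.9125 10.2776] v=[0.9510 -0.1065]
Max displacement = 2.3784

Answer: 2.3784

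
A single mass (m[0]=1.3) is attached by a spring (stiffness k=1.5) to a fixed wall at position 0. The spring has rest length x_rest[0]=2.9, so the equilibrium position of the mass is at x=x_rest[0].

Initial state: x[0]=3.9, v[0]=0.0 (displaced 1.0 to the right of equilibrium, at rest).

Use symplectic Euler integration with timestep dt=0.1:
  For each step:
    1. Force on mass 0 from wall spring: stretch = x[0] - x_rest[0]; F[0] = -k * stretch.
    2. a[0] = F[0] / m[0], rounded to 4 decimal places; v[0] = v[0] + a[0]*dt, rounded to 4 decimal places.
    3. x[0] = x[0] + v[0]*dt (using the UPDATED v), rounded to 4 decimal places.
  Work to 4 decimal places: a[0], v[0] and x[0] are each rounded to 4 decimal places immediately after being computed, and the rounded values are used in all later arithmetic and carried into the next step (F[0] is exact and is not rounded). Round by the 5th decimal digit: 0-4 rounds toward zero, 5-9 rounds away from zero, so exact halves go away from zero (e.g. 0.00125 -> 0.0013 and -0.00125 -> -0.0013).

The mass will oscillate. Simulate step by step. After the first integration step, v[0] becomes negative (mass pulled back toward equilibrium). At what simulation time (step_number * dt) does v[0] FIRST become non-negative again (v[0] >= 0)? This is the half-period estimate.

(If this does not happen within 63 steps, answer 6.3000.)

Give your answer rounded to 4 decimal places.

Step 0: x=[3.9000] v=[0.0000]
Step 1: x=[3.8885] v=[-0.1154]
Step 2: x=[3.8656] v=[-0.2295]
Step 3: x=[3.8315] v=[-0.3409]
Step 4: x=[3.7867] v=[-0.4484]
Step 5: x=[3.7316] v=[-0.5507]
Step 6: x=[3.6669] v=[-0.6467]
Step 7: x=[3.5934] v=[-0.7352]
Step 8: x=[3.5119] v=[-0.8152]
Step 9: x=[3.4233] v=[-0.8858]
Step 10: x=[3.3287] v=[-0.9462]
Step 11: x=[3.2291] v=[-0.9957]
Step 12: x=[3.1257] v=[-1.0337]
Step 13: x=[3.0197] v=[-1.0597]
Step 14: x=[2.9124] v=[-1.0735]
Step 15: x=[2.8049] v=[-1.0749]
Step 16: x=[2.6985] v=[-1.0639]
Step 17: x=[2.5944] v=[-1.0407]
Step 18: x=[2.4939] v=[-1.0054]
Step 19: x=[2.3981] v=[-0.9585]
Step 20: x=[2.3080] v=[-0.9006]
Step 21: x=[2.2248] v=[-0.8323]
Step 22: x=[2.1494] v=[-0.7544]
Step 23: x=[2.0826] v=[-0.6678]
Step 24: x=[2.0253] v=[-0.5735]
Step 25: x=[1.9780] v=[-0.4726]
Step 26: x=[1.9414] v=[-0.3662]
Step 27: x=[1.9158] v=[-0.2556]
Step 28: x=[1.9016] v=[-0.1420]
Step 29: x=[1.8989] v=[-0.0268]
Step 30: x=[1.9078] v=[0.0887]
First v>=0 after going negative at step 30, time=3.0000

Answer: 3.0000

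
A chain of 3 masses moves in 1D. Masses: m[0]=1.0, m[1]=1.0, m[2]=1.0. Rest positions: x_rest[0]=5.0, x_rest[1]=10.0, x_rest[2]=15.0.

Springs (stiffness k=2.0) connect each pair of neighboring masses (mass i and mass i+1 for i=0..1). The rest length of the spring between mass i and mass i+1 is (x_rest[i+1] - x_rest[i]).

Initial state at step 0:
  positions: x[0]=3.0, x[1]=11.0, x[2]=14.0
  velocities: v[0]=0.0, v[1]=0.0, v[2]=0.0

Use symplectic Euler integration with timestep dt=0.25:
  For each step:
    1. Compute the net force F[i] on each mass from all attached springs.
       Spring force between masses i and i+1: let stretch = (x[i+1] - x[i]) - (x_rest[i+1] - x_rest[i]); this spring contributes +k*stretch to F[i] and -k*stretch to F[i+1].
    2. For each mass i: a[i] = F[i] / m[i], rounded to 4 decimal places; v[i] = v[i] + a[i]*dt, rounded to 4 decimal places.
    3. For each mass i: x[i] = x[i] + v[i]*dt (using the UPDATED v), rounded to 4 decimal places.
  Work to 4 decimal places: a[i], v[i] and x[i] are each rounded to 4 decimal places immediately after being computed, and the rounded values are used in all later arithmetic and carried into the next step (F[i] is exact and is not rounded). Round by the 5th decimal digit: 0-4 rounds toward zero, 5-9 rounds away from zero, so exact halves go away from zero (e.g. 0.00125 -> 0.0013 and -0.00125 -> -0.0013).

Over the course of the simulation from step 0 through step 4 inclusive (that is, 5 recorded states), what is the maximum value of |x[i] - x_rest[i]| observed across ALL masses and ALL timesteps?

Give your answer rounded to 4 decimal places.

Answer: 2.3166

Derivation:
Step 0: x=[3.0000 11.0000 14.0000] v=[0.0000 0.0000 0.0000]
Step 1: x=[3.3750 10.3750 14.2500] v=[1.5000 -2.5000 1.0000]
Step 2: x=[4.0000 9.3594 14.6406] v=[2.5000 -4.0625 1.5625]
Step 3: x=[4.6699 8.3340 14.9961] v=[2.6797 -4.1016 1.4219]
Step 4: x=[5.1729 7.6834 15.1438] v=[2.0118 -2.6026 0.5909]
Max displacement = 2.3166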